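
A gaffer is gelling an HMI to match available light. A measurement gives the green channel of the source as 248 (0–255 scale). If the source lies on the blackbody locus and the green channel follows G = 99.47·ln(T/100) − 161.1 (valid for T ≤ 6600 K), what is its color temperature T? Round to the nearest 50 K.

6100 K

ln t = (248 + 161.1) / 99.47 = 4.1128.
t = e^4.1128 = 61.117.
T = 100·t = 6112 K → 6100 K to the nearest 50 K.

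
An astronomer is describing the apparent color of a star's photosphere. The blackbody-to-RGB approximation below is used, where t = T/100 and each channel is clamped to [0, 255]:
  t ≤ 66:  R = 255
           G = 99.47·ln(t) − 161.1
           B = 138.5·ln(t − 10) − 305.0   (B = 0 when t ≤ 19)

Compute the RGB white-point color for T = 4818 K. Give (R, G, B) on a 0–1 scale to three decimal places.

(1.000, 0.880, 0.782)

t = 4818/100 = 48.18; the t ≤ 66 branch applies.
R = 255 by definition for t ≤ 66.
G = 99.47·ln 48.18 − 161.1 = 99.47·3.8749 − 161.1 = 224.341.
B = 138.5·ln(48.18 − 10) − 305.0 = 138.5·ln 38.18 − 305.0 = 138.5·3.6423 − 305.0 = 199.460.
Dividing each by 255: (1.0000, 0.8798, 0.7822) → (1.000, 0.880, 0.782).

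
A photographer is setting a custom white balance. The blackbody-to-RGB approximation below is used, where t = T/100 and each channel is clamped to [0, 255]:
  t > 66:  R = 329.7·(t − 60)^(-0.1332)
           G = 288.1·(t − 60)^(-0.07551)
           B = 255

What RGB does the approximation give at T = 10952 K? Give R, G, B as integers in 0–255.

R=196, G=215, B=255

t = 10952/100 = 109.52; the t > 66 branch applies.
R = 329.7·(109.52 − 60)^(-0.1332) = 329.7·49.52^(-0.1332) = 329.7·0.59464 = 196.053.
G = 288.1·(109.52 − 60)^(-0.07551) = 288.1·49.52^(-0.07551) = 288.1·0.74478 = 214.571.
B = 255 by definition for t > 66.
Rounded: (196, 215, 255).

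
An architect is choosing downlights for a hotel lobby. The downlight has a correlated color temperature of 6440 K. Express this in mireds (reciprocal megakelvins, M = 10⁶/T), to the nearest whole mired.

155 mireds

M = 10⁶ / 6440 = 155.280 → 155 mireds.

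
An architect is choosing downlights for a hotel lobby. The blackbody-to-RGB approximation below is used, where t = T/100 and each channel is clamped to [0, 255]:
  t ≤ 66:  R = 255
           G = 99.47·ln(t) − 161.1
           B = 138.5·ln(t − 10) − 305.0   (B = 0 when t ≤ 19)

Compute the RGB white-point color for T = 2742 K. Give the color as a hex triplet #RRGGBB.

#FFA85B

t = 2742/100 = 27.42; the t ≤ 66 branch applies.
R = 255 by definition for t ≤ 66.
G = 99.47·ln 27.42 − 161.1 = 99.47·3.3113 − 161.1 = 168.272.
B = 138.5·ln(27.42 − 10) − 305.0 = 138.5·ln 17.42 − 305.0 = 138.5·2.8576 − 305.0 = 90.780.
Rounded: (255, 168, 91).
In hex: #FFA85B.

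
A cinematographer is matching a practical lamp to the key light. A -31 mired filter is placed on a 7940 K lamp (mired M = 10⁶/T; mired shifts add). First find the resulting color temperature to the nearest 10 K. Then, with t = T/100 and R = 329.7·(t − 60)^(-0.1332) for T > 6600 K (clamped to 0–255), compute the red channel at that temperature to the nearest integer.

198

M_in = 10⁶/7940 = 125.94; M_out = 125.94 + (-31) = 94.94.
T_out = 10⁶/94.94 = 10532.5 K → 10530 K; t = 105.3.
R = 329.7·(105.3 − 60)^(-0.1332) = 329.7·45.3^(-0.1332) = 329.7·0.60174 = 198.393.
Rounded: 198.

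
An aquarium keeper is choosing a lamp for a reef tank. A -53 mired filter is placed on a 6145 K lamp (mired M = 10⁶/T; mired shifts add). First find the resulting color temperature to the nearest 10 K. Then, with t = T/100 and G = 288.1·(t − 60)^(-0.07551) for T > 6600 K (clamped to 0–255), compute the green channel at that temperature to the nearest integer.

M_in = 10⁶/6145 = 162.73; M_out = 162.73 + (-53) = 109.73.
T_out = 10⁶/109.73 = 9113.0 K → 9110 K; t = 91.1.
G = 288.1·(91.1 − 60)^(-0.07551) = 288.1·31.1^(-0.07551) = 288.1·0.77140 = 222.241.
Rounded: 222.

222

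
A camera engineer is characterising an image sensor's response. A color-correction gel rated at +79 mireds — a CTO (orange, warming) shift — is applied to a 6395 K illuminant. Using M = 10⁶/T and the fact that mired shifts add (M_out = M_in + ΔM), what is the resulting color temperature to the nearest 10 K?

M_in = 10⁶/6395 = 156.37 mireds.
M_out = 156.37 + (+79) = 235.37 mireds.
T_out = 10⁶/235.37 = 4248.6 K → 4250 K.

4250 K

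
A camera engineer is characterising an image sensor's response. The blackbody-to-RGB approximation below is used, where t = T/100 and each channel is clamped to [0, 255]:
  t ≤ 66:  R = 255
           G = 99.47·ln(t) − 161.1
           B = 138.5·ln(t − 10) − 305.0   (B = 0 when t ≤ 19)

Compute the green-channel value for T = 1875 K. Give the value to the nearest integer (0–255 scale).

t = 1875/100 = 18.75; the t ≤ 66 branch applies.
G = 99.47·ln 18.75 − 161.1 = 99.47·2.9312 − 161.1 = 130.466.
Rounded: 130.

130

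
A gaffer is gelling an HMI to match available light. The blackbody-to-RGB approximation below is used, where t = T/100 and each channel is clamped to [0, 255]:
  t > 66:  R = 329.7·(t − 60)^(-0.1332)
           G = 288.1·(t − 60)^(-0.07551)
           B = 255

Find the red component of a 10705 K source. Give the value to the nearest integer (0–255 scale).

t = 10705/100 = 107.05; the t > 66 branch applies.
R = 329.7·(107.05 − 60)^(-0.1332) = 329.7·47.05^(-0.1332) = 329.7·0.59871 = 197.394.
Rounded: 197.

197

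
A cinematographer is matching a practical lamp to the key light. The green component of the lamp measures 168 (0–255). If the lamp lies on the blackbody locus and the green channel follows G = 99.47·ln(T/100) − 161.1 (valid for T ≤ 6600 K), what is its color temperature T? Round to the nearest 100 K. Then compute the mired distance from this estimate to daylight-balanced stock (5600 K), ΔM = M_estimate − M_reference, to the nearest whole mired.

+192 mireds

ln t = (168 + 161.1) / 99.47 = 3.3085.
t = e^3.3085 = 27.345.
T = 100·t = 2735 K → 2700 K to the nearest 100 K.
M_estimate = 10⁶/2700 = 370.37; M_reference = 10⁶/5600 = 178.57.
ΔM = 370.37 − 178.57 = 191.80 → +192 mireds.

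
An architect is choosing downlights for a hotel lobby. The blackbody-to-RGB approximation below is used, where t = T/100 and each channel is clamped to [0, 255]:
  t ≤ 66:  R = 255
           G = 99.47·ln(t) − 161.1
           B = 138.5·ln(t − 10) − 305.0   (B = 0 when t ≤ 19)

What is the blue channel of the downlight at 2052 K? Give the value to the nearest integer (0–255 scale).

21

t = 2052/100 = 20.52; the t ≤ 66 branch applies.
B = 138.5·ln(20.52 − 10) − 305.0 = 138.5·ln 10.52 − 305.0 = 138.5·2.3533 − 305.0 = 20.929.
Rounded: 21.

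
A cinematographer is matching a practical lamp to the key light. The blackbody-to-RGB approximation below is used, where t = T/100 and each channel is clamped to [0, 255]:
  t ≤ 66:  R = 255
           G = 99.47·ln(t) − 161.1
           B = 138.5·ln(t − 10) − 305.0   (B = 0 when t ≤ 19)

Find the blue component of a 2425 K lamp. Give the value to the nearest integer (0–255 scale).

63

t = 2425/100 = 24.25; the t ≤ 66 branch applies.
B = 138.5·ln(24.25 − 10) − 305.0 = 138.5·ln 14.25 − 305.0 = 138.5·2.6568 − 305.0 = 62.961.
Rounded: 63.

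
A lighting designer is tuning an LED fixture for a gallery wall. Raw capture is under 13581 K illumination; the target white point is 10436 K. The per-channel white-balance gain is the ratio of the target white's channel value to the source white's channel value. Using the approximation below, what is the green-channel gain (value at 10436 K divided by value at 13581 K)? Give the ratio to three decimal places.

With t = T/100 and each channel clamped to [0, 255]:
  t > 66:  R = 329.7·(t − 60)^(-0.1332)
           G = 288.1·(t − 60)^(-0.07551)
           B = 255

1.041

At 13581 K (t = 135.81):
  G = 288.1·(135.81 − 60)^(-0.07551) = 288.1·75.81^(-0.07551) = 288.1·0.72121 = 207.781.
At 10436 K (t = 104.36):
  G = 288.1·(104.36 − 60)^(-0.07551) = 288.1·44.36^(-0.07551) = 288.1·0.75099 = 216.361.
Gain = 216.361 / 207.781 = 1.0413 → 1.041.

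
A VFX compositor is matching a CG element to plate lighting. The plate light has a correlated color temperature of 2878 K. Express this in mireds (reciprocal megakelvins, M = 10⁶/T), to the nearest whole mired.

M = 10⁶ / 2878 = 347.464 → 347 mireds.

347 mireds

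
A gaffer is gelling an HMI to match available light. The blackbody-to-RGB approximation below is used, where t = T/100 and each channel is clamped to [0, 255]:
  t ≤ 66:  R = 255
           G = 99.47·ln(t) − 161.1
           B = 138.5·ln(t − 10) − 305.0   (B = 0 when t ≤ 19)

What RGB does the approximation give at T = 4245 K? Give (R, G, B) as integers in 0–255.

(255, 212, 177)

t = 4245/100 = 42.45; the t ≤ 66 branch applies.
R = 255 by definition for t ≤ 66.
G = 99.47·ln 42.45 − 161.1 = 99.47·3.7483 − 161.1 = 211.746.
B = 138.5·ln(42.45 − 10) − 305.0 = 138.5·ln 32.45 − 305.0 = 138.5·3.4797 − 305.0 = 176.939.
Rounded: (255, 212, 177).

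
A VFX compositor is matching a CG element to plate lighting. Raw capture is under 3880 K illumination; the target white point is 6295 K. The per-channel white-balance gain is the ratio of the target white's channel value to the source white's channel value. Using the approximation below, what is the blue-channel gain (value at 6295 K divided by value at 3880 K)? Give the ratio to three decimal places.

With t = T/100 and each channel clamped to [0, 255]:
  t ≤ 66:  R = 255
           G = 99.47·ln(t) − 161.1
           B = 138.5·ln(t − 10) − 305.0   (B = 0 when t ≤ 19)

1.526

At 3880 K (t = 38.8):
  B = 138.5·ln(38.8 − 10) − 305.0 = 138.5·ln 28.8 − 305.0 = 138.5·3.3604 − 305.0 = 160.412.
At 6295 K (t = 62.95):
  B = 138.5·ln(62.95 − 10) − 305.0 = 138.5·ln 52.95 − 305.0 = 138.5·3.9693 − 305.0 = 244.755.
Gain = 244.755 / 160.412 = 1.5258 → 1.526.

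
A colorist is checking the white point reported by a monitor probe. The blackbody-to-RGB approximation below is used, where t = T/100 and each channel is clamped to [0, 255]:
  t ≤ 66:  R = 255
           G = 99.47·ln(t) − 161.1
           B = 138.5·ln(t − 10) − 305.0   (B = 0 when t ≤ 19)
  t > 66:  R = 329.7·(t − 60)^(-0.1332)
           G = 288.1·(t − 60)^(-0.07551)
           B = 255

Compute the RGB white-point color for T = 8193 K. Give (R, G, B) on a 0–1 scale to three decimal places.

t = 8193/100 = 81.93; the t > 66 branch applies.
R = 329.7·(81.93 − 60)^(-0.1332) = 329.7·21.93^(-0.1332) = 329.7·0.66279 = 218.521.
G = 288.1·(81.93 − 60)^(-0.07551) = 288.1·21.93^(-0.07551) = 288.1·0.79202 = 228.182.
B = 255 by definition for t > 66.
Dividing each by 255: (0.8569, 0.8948, 1.0000) → (0.857, 0.895, 1.000).

(0.857, 0.895, 1.000)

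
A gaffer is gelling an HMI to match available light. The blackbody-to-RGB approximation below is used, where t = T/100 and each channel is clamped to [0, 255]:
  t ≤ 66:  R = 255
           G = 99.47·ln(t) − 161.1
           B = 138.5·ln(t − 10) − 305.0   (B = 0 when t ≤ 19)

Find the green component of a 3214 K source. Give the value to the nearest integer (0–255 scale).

t = 3214/100 = 32.14; the t ≤ 66 branch applies.
G = 99.47·ln 32.14 − 161.1 = 99.47·3.4701 − 161.1 = 184.071.
Rounded: 184.

184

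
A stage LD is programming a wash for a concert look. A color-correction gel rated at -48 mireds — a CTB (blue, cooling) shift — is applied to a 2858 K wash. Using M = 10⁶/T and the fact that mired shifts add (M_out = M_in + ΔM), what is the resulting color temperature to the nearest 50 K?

3300 K

M_in = 10⁶/2858 = 349.90 mireds.
M_out = 349.90 + (-48) = 301.90 mireds.
T_out = 10⁶/301.90 = 3312.4 K → 3300 K.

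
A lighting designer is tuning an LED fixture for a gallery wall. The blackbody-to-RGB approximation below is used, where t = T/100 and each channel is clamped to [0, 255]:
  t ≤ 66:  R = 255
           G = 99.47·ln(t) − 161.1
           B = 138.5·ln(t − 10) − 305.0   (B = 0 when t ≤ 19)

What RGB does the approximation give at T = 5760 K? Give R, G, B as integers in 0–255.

t = 5760/100 = 57.6; the t ≤ 66 branch applies.
R = 255 by definition for t ≤ 66.
G = 99.47·ln 57.6 − 161.1 = 99.47·4.0535 − 161.1 = 242.104.
B = 138.5·ln(57.6 − 10) − 305.0 = 138.5·ln 47.6 − 305.0 = 138.5·3.8628 − 305.0 = 230.002.
Rounded: (255, 242, 230).

R=255, G=242, B=230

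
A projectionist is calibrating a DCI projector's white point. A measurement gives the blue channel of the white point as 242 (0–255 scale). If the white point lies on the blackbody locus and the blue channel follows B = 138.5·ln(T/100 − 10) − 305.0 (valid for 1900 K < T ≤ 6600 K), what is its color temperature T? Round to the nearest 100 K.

ln(t − 10) = (242 + 305.0) / 138.5 = 3.9495.
t − 10 = e^3.9495 = 51.907, so t = 61.907.
T = 100·t = 6191 K → 6200 K to the nearest 100 K.

6200 K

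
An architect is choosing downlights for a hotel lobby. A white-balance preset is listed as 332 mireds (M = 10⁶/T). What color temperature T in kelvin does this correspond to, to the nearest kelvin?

T = 10⁶ / 332 = 3012.05 K → 3012 K.

3012 K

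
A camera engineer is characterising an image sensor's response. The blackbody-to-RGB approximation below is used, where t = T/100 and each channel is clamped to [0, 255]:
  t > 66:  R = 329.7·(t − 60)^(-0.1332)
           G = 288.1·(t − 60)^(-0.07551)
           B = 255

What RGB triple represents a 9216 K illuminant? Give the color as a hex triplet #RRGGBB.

#D0DEFF

t = 9216/100 = 92.16; the t > 66 branch applies.
R = 329.7·(92.16 − 60)^(-0.1332) = 329.7·32.16^(-0.1332) = 329.7·0.62983 = 207.656.
G = 288.1·(92.16 − 60)^(-0.07551) = 288.1·32.16^(-0.07551) = 288.1·0.76945 = 221.680.
B = 255 by definition for t > 66.
Rounded: (208, 222, 255).
In hex: #D0DEFF.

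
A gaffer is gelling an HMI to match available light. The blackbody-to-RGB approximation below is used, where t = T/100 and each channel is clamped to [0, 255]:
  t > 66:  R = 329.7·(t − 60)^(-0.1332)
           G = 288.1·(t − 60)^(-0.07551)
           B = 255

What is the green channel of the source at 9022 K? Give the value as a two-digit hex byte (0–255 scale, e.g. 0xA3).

0xDF

t = 9022/100 = 90.22; the t > 66 branch applies.
G = 288.1·(90.22 − 60)^(-0.07551) = 288.1·30.22^(-0.07551) = 288.1·0.77308 = 222.724.
Rounded: 223; in hex, 0xDF.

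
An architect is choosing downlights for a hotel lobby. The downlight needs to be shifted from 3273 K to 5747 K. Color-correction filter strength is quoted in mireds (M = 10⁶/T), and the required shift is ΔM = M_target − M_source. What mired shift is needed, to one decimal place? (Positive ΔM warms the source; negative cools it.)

M_source = 10⁶/3273 = 305.530; M_target = 10⁶/5747 = 174.004.
ΔM = 174.004 − 305.530 = -131.526 → -131.5 mireds, a cooling shift.

-131.5 mireds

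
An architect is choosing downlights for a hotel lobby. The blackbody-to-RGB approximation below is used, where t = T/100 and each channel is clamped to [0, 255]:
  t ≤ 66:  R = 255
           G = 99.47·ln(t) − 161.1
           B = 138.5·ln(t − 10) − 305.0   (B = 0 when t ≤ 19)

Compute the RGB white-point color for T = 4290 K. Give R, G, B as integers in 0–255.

R=255, G=213, B=179

t = 4290/100 = 42.9; the t ≤ 66 branch applies.
R = 255 by definition for t ≤ 66.
G = 99.47·ln 42.9 − 161.1 = 99.47·3.7589 − 161.1 = 212.795.
B = 138.5·ln(42.9 − 10) − 305.0 = 138.5·ln 32.9 − 305.0 = 138.5·3.4935 − 305.0 = 178.846.
Rounded: (255, 213, 179).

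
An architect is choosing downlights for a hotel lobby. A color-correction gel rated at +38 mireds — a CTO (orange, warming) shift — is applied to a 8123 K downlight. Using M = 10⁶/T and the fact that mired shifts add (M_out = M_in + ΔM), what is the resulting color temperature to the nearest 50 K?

6200 K

M_in = 10⁶/8123 = 123.11 mireds.
M_out = 123.11 + (+38) = 161.11 mireds.
T_out = 10⁶/161.11 = 6207.0 K → 6200 K.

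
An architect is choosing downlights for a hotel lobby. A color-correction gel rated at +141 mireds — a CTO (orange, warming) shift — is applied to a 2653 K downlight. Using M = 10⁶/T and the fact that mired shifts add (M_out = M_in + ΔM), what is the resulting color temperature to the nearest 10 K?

1930 K

M_in = 10⁶/2653 = 376.93 mireds.
M_out = 376.93 + (+141) = 517.93 mireds.
T_out = 10⁶/517.93 = 1930.8 K → 1930 K.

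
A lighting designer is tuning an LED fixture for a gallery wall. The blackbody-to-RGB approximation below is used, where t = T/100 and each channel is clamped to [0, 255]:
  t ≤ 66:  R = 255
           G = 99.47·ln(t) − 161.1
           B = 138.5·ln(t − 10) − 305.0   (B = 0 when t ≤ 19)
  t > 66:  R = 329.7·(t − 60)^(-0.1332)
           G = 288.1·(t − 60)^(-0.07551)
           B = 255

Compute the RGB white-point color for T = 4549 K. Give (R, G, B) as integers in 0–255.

(255, 219, 189)

t = 4549/100 = 45.49; the t ≤ 66 branch applies.
R = 255 by definition for t ≤ 66.
G = 99.47·ln 45.49 − 161.1 = 99.47·3.8175 − 161.1 = 218.626.
B = 138.5·ln(45.49 − 10) − 305.0 = 138.5·ln 35.49 − 305.0 = 138.5·3.5693 − 305.0 = 189.341.
Rounded: (255, 219, 189).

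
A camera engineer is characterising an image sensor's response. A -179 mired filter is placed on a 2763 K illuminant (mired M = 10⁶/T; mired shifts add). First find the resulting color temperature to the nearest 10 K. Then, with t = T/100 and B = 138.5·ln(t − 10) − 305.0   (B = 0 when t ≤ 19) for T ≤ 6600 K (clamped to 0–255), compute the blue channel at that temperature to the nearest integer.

221

M_in = 10⁶/2763 = 361.93; M_out = 361.93 + (-179) = 182.93.
T_out = 10⁶/182.93 = 5466.7 K → 5470 K; t = 54.7.
B = 138.5·ln(54.7 − 10) − 305.0 = 138.5·ln 44.7 − 305.0 = 138.5·3.8000 − 305.0 = 221.296.
Rounded: 221.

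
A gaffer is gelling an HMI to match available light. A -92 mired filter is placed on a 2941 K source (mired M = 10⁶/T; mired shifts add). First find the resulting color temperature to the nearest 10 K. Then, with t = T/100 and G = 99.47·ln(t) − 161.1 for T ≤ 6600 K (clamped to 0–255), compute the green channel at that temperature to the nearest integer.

M_in = 10⁶/2941 = 340.02; M_out = 340.02 + (-92) = 248.02.
T_out = 10⁶/248.02 = 4031.9 K → 4030 K; t = 40.3.
G = 99.47·ln 40.3 − 161.1 = 99.47·3.6964 − 161.1 = 206.576.
Rounded: 207.

207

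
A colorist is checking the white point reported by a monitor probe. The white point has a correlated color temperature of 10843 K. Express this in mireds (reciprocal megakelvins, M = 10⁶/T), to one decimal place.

92.2 mireds

M = 10⁶ / 10843 = 92.225 → 92.2 mireds.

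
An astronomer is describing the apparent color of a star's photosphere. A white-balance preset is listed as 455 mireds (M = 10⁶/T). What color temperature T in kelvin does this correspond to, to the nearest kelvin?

2198 K

T = 10⁶ / 455 = 2197.80 K → 2198 K.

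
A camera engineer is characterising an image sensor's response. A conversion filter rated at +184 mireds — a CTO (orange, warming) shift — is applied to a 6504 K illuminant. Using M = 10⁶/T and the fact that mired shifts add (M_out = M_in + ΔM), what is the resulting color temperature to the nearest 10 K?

M_in = 10⁶/6504 = 153.75 mireds.
M_out = 153.75 + (+184) = 337.75 mireds.
T_out = 10⁶/337.75 = 2960.8 K → 2960 K.

2960 K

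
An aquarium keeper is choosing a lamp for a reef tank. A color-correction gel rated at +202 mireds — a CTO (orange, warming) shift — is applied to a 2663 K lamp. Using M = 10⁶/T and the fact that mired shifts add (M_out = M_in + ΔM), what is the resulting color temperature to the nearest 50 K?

1750 K

M_in = 10⁶/2663 = 375.52 mireds.
M_out = 375.52 + (+202) = 577.52 mireds.
T_out = 10⁶/577.52 = 1731.6 K → 1750 K.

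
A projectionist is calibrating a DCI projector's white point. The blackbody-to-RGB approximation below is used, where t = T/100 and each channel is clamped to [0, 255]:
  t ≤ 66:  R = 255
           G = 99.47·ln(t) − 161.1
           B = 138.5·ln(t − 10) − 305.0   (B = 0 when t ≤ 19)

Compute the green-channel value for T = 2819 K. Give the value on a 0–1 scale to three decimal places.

0.671

t = 2819/100 = 28.19; the t ≤ 66 branch applies.
G = 99.47·ln 28.19 − 161.1 = 99.47·3.3390 − 161.1 = 171.027.
On a 0–1 scale: 171.027/255 = 0.6707 → 0.671.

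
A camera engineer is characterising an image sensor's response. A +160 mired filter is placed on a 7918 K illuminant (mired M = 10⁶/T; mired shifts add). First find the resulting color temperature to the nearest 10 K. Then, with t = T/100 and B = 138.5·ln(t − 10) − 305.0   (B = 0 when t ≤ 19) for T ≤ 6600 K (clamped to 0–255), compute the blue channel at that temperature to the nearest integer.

M_in = 10⁶/7918 = 126.29; M_out = 126.29 + (+160) = 286.29.
T_out = 10⁶/286.29 = 3492.9 K → 3490 K; t = 34.9.
B = 138.5·ln(34.9 − 10) − 305.0 = 138.5·ln 24.9 − 305.0 = 138.5·3.2149 − 305.0 = 140.259.
Rounded: 140.

140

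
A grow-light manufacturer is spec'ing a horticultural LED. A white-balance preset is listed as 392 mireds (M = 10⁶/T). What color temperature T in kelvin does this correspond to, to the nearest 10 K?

2550 K

T = 10⁶ / 392 = 2551.02 K → 2550 K.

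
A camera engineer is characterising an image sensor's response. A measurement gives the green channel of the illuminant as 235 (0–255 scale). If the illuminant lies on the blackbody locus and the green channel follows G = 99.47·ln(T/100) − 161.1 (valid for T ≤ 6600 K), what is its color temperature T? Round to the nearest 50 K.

5350 K

ln t = (235 + 161.1) / 99.47 = 3.9821.
t = e^3.9821 = 53.630.
T = 100·t = 5363 K → 5350 K to the nearest 50 K.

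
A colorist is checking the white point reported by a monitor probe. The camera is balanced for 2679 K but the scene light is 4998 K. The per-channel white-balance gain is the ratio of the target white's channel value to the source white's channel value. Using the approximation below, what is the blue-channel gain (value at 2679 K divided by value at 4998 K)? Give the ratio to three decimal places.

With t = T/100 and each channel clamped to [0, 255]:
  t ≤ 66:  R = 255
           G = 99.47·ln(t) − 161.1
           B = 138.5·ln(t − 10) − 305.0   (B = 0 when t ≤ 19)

0.416

At 4998 K (t = 49.98):
  B = 138.5·ln(49.98 − 10) − 305.0 = 138.5·ln 39.98 − 305.0 = 138.5·3.6884 − 305.0 = 205.841.
At 2679 K (t = 26.79):
  B = 138.5·ln(26.79 − 10) − 305.0 = 138.5·ln 16.79 − 305.0 = 138.5·2.8208 − 305.0 = 85.679.
Gain = 85.679 / 205.841 = 0.4162 → 0.416.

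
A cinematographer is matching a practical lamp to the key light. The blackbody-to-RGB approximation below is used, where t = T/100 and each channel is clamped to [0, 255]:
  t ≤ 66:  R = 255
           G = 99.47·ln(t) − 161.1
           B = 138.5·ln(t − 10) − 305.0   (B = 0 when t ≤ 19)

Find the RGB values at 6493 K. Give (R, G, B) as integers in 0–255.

t = 6493/100 = 64.93; the t ≤ 66 branch applies.
R = 255 by definition for t ≤ 66.
G = 99.47·ln 64.93 − 161.1 = 99.47·4.1733 − 161.1 = 254.019.
B = 138.5·ln(64.93 − 10) − 305.0 = 138.5·ln 54.93 − 305.0 = 138.5·4.0061 − 305.0 = 249.839.
Rounded: (255, 254, 250).

(255, 254, 250)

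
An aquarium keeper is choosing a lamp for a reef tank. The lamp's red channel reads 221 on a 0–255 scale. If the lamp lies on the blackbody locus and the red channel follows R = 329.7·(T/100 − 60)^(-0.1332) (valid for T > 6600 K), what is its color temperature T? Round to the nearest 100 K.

8000 K

(t − 60)^(-0.1332) = 221/329.7 = 0.67031.
t − 60 = 0.67031^(1/-0.1332) = 0.67031^(-7.508) = 20.149, so t = 80.149.
T = 100·t = 8015 K → 8000 K to the nearest 100 K.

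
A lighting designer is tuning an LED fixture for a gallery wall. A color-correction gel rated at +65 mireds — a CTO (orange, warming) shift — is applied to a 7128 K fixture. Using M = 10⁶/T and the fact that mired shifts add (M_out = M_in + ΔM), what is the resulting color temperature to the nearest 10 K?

4870 K

M_in = 10⁶/7128 = 140.29 mireds.
M_out = 140.29 + (+65) = 205.29 mireds.
T_out = 10⁶/205.29 = 4871.1 K → 4870 K.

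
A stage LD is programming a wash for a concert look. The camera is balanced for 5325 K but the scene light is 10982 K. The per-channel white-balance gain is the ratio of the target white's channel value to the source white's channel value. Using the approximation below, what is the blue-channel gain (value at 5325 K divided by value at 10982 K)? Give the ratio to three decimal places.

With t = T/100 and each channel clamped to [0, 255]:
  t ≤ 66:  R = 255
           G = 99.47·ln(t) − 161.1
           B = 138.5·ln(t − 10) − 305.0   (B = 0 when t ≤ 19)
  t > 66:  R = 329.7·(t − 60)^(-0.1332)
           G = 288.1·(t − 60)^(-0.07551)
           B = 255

At 10982 K (t = 109.82):
  B = 255 by definition for t > 66.
At 5325 K (t = 53.25):
  B = 138.5·ln(53.25 − 10) − 305.0 = 138.5·ln 43.25 − 305.0 = 138.5·3.7670 − 305.0 = 216.729.
Gain = 216.729 / 255.000 = 0.8499 → 0.850.

0.850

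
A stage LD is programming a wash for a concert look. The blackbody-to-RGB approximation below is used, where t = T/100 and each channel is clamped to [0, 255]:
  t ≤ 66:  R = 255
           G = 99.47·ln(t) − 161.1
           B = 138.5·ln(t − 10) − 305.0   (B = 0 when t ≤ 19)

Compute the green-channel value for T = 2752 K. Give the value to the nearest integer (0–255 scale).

169

t = 2752/100 = 27.52; the t ≤ 66 branch applies.
G = 99.47·ln 27.52 − 161.1 = 99.47·3.3149 − 161.1 = 168.634.
Rounded: 169.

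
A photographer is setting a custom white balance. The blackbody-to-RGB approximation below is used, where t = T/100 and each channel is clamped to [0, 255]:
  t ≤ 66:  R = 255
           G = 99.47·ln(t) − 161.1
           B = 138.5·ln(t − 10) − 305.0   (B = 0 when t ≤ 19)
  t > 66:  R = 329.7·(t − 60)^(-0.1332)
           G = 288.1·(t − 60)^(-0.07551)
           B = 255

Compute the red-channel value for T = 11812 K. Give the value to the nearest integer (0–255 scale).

192

t = 11812/100 = 118.12; the t > 66 branch applies.
R = 329.7·(118.12 − 60)^(-0.1332) = 329.7·58.12^(-0.1332) = 329.7·0.58209 = 191.916.
Rounded: 192.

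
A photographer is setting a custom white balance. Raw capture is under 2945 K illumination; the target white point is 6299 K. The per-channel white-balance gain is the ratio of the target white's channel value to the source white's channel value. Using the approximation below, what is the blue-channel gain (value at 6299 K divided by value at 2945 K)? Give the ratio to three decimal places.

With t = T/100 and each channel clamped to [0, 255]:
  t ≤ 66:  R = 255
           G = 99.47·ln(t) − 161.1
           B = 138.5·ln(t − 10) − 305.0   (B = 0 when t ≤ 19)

At 2945 K (t = 29.45):
  B = 138.5·ln(29.45 − 10) − 305.0 = 138.5·ln 19.45 − 305.0 = 138.5·2.9678 − 305.0 = 106.047.
At 6299 K (t = 62.99):
  B = 138.5·ln(62.99 − 10) − 305.0 = 138.5·ln 52.99 − 305.0 = 138.5·3.9701 − 305.0 = 244.859.
Gain = 244.859 / 106.047 = 2.3090 → 2.309.

2.309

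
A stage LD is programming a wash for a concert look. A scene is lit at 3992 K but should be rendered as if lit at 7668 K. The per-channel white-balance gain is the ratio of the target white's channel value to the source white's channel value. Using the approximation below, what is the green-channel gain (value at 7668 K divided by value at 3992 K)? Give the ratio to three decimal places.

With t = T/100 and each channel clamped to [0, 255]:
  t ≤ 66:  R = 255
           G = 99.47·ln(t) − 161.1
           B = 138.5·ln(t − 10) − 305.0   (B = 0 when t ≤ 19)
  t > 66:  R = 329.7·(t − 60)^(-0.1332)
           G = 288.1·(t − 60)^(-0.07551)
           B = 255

At 3992 K (t = 39.92):
  G = 99.47·ln 39.92 − 161.1 = 99.47·3.6869 − 161.1 = 205.634.
At 7668 K (t = 76.68):
  G = 288.1·(76.68 − 60)^(-0.07551) = 288.1·16.68^(-0.07551) = 288.1·0.80856 = 232.946.
Gain = 232.946 / 205.634 = 1.1328 → 1.133.

1.133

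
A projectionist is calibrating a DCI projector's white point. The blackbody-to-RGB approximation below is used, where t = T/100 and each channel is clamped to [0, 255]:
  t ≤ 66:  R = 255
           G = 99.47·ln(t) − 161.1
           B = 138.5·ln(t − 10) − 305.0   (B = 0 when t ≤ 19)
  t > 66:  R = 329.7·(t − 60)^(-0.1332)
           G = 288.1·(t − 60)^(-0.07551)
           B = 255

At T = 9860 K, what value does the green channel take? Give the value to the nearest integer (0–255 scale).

t = 9860/100 = 98.6; the t > 66 branch applies.
G = 288.1·(98.6 − 60)^(-0.07551) = 288.1·38.6^(-0.07551) = 288.1·0.75892 = 218.645.
Rounded: 219.

219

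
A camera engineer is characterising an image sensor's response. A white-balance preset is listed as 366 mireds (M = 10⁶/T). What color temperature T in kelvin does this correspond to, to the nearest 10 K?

2730 K

T = 10⁶ / 366 = 2732.24 K → 2730 K.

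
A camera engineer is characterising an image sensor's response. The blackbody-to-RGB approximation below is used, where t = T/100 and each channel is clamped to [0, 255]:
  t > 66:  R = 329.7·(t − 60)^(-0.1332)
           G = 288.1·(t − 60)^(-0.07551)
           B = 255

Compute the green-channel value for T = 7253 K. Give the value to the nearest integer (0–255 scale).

238

t = 7253/100 = 72.53; the t > 66 branch applies.
G = 288.1·(72.53 − 60)^(-0.07551) = 288.1·12.53^(-0.07551) = 288.1·0.82622 = 238.033.
Rounded: 238.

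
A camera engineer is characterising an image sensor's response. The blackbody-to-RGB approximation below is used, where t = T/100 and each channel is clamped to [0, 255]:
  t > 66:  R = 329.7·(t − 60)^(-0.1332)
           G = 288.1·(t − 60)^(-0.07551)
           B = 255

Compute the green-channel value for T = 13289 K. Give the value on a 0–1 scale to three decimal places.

0.817

t = 13289/100 = 132.89; the t > 66 branch applies.
G = 288.1·(132.89 − 60)^(-0.07551) = 288.1·72.89^(-0.07551) = 288.1·0.72335 = 208.398.
On a 0–1 scale: 208.398/255 = 0.8172 → 0.817.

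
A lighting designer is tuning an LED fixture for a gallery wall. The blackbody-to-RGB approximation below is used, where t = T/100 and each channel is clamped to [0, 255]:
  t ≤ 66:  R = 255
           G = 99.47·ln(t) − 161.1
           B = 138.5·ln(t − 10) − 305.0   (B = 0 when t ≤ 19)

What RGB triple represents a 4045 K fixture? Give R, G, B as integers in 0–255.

t = 4045/100 = 40.45; the t ≤ 66 branch applies.
R = 255 by definition for t ≤ 66.
G = 99.47·ln 40.45 − 161.1 = 99.47·3.7001 − 161.1 = 206.946.
B = 138.5·ln(40.45 − 10) − 305.0 = 138.5·ln 30.45 − 305.0 = 138.5·3.4161 − 305.0 = 168.128.
Rounded: (255, 207, 168).

R=255, G=207, B=168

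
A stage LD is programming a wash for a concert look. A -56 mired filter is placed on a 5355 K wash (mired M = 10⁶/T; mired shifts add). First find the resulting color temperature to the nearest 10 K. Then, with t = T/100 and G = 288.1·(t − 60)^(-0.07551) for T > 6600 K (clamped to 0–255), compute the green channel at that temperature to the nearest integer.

M_in = 10⁶/5355 = 186.74; M_out = 186.74 + (-56) = 130.74.
T_out = 10⁶/130.74 = 7648.7 K → 7650 K; t = 76.5.
G = 288.1·(76.5 − 60)^(-0.07551) = 288.1·16.5^(-0.07551) = 288.1·0.80922 = 233.137.
Rounded: 233.

233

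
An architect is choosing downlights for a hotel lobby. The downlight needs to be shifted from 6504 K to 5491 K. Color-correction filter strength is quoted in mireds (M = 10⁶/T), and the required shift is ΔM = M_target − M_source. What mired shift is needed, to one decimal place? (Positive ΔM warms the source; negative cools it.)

M_source = 10⁶/6504 = 153.752; M_target = 10⁶/5491 = 182.116.
ΔM = 182.116 − 153.752 = 28.365 → +28.4 mireds, a warming shift.

+28.4 mireds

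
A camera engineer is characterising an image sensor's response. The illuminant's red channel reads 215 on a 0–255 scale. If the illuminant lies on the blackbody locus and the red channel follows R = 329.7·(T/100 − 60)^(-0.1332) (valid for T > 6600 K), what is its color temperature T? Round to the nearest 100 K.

8500 K

(t − 60)^(-0.1332) = 215/329.7 = 0.65211.
t − 60 = 0.65211^(1/-0.1332) = 0.65211^(-7.508) = 24.774, so t = 84.774.
T = 100·t = 8477 K → 8500 K to the nearest 100 K.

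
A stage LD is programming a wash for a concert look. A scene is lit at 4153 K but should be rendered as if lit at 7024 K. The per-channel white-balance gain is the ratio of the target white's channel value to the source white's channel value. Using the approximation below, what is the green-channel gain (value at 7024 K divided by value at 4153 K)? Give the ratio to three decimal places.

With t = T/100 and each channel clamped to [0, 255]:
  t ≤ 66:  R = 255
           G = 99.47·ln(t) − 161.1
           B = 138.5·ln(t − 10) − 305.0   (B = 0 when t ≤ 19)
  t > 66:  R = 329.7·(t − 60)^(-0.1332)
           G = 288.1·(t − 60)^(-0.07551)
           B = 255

1.153

At 4153 K (t = 41.53):
  G = 99.47·ln 41.53 − 161.1 = 99.47·3.7264 − 161.1 = 209.567.
At 7024 K (t = 70.24):
  G = 288.1·(70.24 − 60)^(-0.07551) = 288.1·10.24^(-0.07551) = 288.1·0.83890 = 241.688.
Gain = 241.688 / 209.567 = 1.1533 → 1.153.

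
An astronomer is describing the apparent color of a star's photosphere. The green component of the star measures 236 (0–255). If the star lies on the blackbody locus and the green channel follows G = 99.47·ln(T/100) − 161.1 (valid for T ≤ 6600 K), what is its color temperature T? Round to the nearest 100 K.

ln t = (236 + 161.1) / 99.47 = 3.9922.
t = e^3.9922 = 54.172.
T = 100·t = 5417 K → 5400 K to the nearest 100 K.

5400 K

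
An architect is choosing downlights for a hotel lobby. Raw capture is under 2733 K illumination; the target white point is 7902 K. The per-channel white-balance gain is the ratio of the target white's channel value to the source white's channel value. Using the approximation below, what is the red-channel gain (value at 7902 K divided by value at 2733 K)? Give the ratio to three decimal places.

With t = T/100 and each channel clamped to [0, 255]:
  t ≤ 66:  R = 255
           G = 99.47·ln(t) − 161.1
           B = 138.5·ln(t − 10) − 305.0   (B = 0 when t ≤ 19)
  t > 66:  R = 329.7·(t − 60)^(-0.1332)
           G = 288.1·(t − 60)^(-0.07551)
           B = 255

0.873

At 2733 K (t = 27.33):
  R = 255 by definition for t ≤ 66.
At 7902 K (t = 79.02):
  R = 329.7·(79.02 − 60)^(-0.1332) = 329.7·19.02^(-0.1332) = 329.7·0.67547 = 222.704.
Gain = 222.704 / 255.000 = 0.8733 → 0.873.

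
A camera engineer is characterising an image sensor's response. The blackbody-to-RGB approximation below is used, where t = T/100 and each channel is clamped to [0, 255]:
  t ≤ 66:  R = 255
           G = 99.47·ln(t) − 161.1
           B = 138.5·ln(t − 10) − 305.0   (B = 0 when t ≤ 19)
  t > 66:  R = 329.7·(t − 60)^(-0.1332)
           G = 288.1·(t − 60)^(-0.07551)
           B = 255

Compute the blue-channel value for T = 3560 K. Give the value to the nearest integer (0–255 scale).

t = 3560/100 = 35.6; the t ≤ 66 branch applies.
B = 138.5·ln(35.6 − 10) − 305.0 = 138.5·ln 25.6 − 305.0 = 138.5·3.2426 − 305.0 = 144.099.
Rounded: 144.

144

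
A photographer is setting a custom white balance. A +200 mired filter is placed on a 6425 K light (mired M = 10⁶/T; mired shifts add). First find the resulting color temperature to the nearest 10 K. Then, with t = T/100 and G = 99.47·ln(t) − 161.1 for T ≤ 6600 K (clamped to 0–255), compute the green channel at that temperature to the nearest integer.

171

M_in = 10⁶/6425 = 155.64; M_out = 155.64 + (+200) = 355.64.
T_out = 10⁶/355.64 = 2811.8 K → 2810 K; t = 28.1.
G = 99.47·ln 28.1 − 161.1 = 99.47·3.3358 − 161.1 = 170.709.
Rounded: 171.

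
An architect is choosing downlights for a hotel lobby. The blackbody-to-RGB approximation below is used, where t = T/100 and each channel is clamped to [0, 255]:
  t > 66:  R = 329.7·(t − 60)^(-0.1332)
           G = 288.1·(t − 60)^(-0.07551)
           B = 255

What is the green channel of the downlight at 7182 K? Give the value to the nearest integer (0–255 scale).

t = 7182/100 = 71.82; the t > 66 branch applies.
G = 288.1·(71.82 − 60)^(-0.07551) = 288.1·11.82^(-0.07551) = 288.1·0.82986 = 239.084.
Rounded: 239.

239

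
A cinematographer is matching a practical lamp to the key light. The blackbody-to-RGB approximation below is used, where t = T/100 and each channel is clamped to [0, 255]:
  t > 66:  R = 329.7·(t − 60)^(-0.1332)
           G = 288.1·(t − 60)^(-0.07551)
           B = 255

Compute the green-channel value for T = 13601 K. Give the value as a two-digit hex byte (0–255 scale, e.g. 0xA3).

t = 13601/100 = 136.01; the t > 66 branch applies.
G = 288.1·(136.01 − 60)^(-0.07551) = 288.1·76.01^(-0.07551) = 288.1·0.72107 = 207.739.
Rounded: 208; in hex, 0xD0.

0xD0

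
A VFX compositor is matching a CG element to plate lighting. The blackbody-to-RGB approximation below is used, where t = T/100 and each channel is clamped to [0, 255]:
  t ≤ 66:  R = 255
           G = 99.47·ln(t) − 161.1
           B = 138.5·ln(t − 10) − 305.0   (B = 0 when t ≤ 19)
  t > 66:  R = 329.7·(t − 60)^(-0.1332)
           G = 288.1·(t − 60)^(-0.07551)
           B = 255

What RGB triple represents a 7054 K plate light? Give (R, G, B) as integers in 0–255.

(241, 241, 255)

t = 7054/100 = 70.54; the t > 66 branch applies.
R = 329.7·(70.54 − 60)^(-0.1332) = 329.7·10.54^(-0.1332) = 329.7·0.73073 = 240.922.
G = 288.1·(70.54 − 60)^(-0.07551) = 288.1·10.54^(-0.07551) = 288.1·0.83708 = 241.162.
B = 255 by definition for t > 66.
Rounded: (241, 241, 255).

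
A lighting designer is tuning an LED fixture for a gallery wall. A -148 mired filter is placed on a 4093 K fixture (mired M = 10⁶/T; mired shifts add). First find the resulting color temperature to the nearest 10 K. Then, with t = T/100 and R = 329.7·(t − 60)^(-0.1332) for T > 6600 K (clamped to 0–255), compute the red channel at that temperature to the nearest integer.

199

M_in = 10⁶/4093 = 244.32; M_out = 244.32 + (-148) = 96.32.
T_out = 10⁶/96.32 = 10382.1 K → 10380 K; t = 103.8.
R = 329.7·(103.8 − 60)^(-0.1332) = 329.7·43.8^(-0.1332) = 329.7·0.60444 = 199.285.
Rounded: 199.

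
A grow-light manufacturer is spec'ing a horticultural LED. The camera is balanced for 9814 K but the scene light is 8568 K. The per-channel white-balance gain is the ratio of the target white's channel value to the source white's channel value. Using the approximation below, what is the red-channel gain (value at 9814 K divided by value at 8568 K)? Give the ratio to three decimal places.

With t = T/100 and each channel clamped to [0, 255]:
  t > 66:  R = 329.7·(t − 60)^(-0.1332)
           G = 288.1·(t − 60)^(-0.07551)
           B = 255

0.949

At 8568 K (t = 85.68):
  R = 329.7·(85.68 − 60)^(-0.1332) = 329.7·25.68^(-0.1332) = 329.7·0.64900 = 213.974.
At 9814 K (t = 98.14):
  R = 329.7·(98.14 − 60)^(-0.1332) = 329.7·38.14^(-0.1332) = 329.7·0.61569 = 202.992.
Gain = 202.992 / 213.974 = 0.9487 → 0.949.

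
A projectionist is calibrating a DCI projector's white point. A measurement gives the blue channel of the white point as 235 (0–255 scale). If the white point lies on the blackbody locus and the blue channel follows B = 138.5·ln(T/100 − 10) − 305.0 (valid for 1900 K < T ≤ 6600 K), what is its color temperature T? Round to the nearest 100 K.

ln(t − 10) = (235 + 305.0) / 138.5 = 3.8989.
t − 10 = e^3.8989 = 49.349, so t = 59.349.
T = 100·t = 5935 K → 5900 K to the nearest 100 K.

5900 K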